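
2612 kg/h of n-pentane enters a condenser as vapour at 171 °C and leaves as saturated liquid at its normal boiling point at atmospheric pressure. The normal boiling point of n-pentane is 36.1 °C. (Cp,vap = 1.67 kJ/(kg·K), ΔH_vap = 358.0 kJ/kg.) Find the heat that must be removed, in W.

Q_c = 423000 W

vapour 171→36.1 °C: -225.28 kJ/kg
condensation at 36.1 °C: -358 kJ/kg
Δh = -225.28 + -358 = -583.28 kJ/kg
Q = ṁ·Δh = 2612 kg/h × -583.28 kJ/kg = -1.5235e+06 kJ/h
|Q| = 423.2 kW = 423200 W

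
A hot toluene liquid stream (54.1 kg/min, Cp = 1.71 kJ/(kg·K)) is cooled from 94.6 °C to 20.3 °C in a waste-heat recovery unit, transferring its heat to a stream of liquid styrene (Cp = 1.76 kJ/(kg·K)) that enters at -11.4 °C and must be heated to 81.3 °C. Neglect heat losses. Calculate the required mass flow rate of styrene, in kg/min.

Heat released by hot stream: Q = 54.1 × 1.71 × (94.6 − 20.3) = 6873.6 kJ/min
Energy balance on cold side (adiabatic exchanger): Q = ṁ_c·Cp_c·(T_c,out − T_c,in)
ṁ_c = 6873.6 / [1.76 × (81.3 − -11.4)] = 42.13 kg/min

ṁ_c = 42.1 kg/min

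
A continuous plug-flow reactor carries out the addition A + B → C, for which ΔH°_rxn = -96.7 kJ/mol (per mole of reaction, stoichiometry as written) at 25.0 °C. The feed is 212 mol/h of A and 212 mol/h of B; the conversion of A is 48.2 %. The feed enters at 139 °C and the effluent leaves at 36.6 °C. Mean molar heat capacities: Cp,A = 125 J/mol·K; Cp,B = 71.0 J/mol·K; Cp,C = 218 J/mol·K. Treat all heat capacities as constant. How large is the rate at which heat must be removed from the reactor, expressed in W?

Q_out = 3920 W

Extent of reaction ξ = 0.482 × 212 = 102.18 mol/h
Reaction term: ξ·ΔH°_rxn = 102.18 × -96.7 = -9881.2 kJ/h
Sensible, feed 139→25 °C: -4736.9 kJ/h
Outlet flows (mol/h): A 109.82, B 109.82, C 102.18
Sensible, products 25→36.6 °C: 508.08 kJ/h
Q = ΔH = -14110 kJ/h = -3.9195 kW
Heat removed = 3919.5 W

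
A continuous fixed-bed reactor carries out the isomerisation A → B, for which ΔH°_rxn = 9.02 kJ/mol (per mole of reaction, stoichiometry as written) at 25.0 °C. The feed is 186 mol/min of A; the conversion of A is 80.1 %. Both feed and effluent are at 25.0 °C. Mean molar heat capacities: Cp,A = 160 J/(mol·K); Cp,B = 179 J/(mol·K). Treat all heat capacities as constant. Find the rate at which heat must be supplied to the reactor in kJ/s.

Extent of reaction ξ = 0.801 × 186 = 148.99 mol/min
Reaction term: ξ·ΔH°_rxn = 148.99 × 9.02 = 1343.9 kJ/min
Q = ΔH = 1343.9 kJ/min = 22.398 kW
Heat supplied = 22.398 kJ/s

Q_in = 22.4 kJ/s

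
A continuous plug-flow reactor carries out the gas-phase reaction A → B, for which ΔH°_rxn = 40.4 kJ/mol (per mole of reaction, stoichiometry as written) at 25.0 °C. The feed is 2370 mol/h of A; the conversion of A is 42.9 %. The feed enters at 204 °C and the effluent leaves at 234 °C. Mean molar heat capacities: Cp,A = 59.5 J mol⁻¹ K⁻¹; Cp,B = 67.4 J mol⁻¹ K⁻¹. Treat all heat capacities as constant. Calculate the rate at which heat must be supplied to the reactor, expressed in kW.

Q_in = 13.1 kW

Extent of reaction ξ = 0.429 × 2370 = 1016.7 mol/h
Reaction term: ξ·ΔH°_rxn = 1016.7 × 40.4 = 41076 kJ/h
Sensible, feed 204→25 °C: -25242 kJ/h
Outlet flows (mol/h): A 1353.3, B 1016.7
Sensible, products 25→234 °C: 31151 kJ/h
Q = ΔH = 46985 kJ/h = 13.051 kW
Heat supplied = 13.051 kW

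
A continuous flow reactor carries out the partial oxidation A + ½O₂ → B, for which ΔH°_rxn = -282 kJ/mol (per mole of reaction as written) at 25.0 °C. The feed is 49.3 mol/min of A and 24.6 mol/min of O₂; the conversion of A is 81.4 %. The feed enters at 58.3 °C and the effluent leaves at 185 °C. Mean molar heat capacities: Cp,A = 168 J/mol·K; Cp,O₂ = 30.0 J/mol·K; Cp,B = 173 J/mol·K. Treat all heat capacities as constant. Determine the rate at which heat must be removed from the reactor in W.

Q_out = 171000 W

Extent of reaction ξ = 0.814 × 49.3 = 40.13 mol/min
Reaction term: ξ·ΔH°_rxn = 40.13 × -282 = -11317 kJ/min
Sensible, feed 58.3→25 °C: -300.38 kJ/min
Outlet flows (mol/min): A 9.1698, O₂ 4.5349, B 40.13
Sensible, products 25→185 °C: 1379.1 kJ/min
Q = ΔH = -10238 kJ/min = -170.63 kW
Heat removed = 170630 W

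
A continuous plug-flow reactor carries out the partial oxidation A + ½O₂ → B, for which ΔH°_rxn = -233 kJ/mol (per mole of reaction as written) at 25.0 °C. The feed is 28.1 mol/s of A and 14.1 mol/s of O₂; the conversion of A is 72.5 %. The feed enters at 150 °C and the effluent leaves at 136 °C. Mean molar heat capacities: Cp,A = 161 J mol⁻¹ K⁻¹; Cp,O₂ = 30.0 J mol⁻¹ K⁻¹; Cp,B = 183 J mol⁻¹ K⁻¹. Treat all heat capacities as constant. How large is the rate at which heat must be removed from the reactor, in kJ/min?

Q_out = 288000 kJ/min

Extent of reaction ξ = 0.725 × 28.1 = 20.372 mol/s
Reaction term: ξ·ΔH°_rxn = 20.372 × -233 = -4746.8 kJ/s
Sensible, feed 150→25 °C: -618.39 kJ/s
Outlet flows (mol/s): A 7.7275, O₂ 3.9138, B 20.372
Sensible, products 25→136 °C: 564.96 kJ/s
Q = ΔH = -4800.2 kJ/s = -4800.2 kW
Heat removed = 288010 kJ/min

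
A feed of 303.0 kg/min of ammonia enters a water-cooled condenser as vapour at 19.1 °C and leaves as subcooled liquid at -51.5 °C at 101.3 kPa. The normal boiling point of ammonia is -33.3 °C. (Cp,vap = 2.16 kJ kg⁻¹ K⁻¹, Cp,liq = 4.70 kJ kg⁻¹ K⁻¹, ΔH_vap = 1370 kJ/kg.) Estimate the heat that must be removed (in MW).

Q_c = 7.92 MW

vapour 19.1→-33.3 °C: -113.18 kJ/kg
condensation at -33.3 °C: -1370 kJ/kg
liquid -33.3→-51.5 °C: -85.54 kJ/kg
Δh = -113.18 + -1370 + -85.54 = -1568.7 kJ/kg
Q = ṁ·Δh = 303.0 kg/min × -1568.7 kJ/kg = -475320 kJ/min
|Q| = 7922.1 kW = 7.9221 MW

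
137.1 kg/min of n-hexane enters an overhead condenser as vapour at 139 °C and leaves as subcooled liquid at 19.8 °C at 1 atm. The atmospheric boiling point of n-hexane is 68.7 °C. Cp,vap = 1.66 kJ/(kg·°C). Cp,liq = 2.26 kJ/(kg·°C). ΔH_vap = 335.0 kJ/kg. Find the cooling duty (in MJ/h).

Q_c = 4620 MJ/h

vapour 139→68.7 °C: -116.7 kJ/kg
condensation at 68.7 °C: -335 kJ/kg
liquid 68.7→19.8 °C: -110.51 kJ/kg
Δh = -116.7 + -335 + -110.51 = -562.21 kJ/kg
Q = ṁ·Δh = 137.1 kg/min × -562.21 kJ/kg = -77079 kJ/min
|Q| = 1284.7 kW = 4624.8 MJ/h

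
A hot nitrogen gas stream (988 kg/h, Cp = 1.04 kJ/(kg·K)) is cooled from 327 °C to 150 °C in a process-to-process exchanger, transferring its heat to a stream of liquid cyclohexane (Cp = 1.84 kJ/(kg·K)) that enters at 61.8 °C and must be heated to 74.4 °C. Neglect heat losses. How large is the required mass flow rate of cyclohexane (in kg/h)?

Heat released by hot stream: Q = 988 × 1.04 × (327 − 150) = 181870 kJ/h
Energy balance on cold side (adiabatic exchanger): Q = ṁ_c·Cp_c·(T_c,out − T_c,in)
ṁ_c = 181870 / [1.84 × (74.4 − 61.8)] = 7844.7 kg/h

ṁ_c = 7840 kg/h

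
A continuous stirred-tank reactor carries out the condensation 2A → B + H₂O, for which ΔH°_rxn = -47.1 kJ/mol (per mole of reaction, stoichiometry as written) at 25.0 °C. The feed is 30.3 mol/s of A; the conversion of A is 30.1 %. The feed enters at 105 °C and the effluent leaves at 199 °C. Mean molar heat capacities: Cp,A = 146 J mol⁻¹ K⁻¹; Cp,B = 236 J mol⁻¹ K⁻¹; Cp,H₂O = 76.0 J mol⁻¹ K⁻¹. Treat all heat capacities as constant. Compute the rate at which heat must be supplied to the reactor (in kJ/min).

Extent of reaction ξ = 0.301 × 30.3 / 2 = 4.5602 mol/s
Reaction term: ξ·ΔH°_rxn = 4.5602 × -47.1 = -214.78 kJ/s
Sensible, feed 105→25 °C: -353.9 kJ/s
Outlet flows (mol/s): A 21.18, B 4.5602, H₂O 4.5602
Sensible, products 25→199 °C: 785.61 kJ/s
Q = ΔH = 216.92 kJ/s = 216.92 kW
Heat supplied = 13015 kJ/min

Q_in = 13000 kJ/min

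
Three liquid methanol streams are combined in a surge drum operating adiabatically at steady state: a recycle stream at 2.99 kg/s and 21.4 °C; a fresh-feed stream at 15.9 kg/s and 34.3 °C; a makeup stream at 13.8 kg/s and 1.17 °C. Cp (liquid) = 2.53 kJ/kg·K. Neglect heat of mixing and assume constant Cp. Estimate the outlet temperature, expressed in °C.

No heat crosses the boundary, so H_out = H_in.
Σ ṁᵢCp,ᵢTᵢ = 2.99×2.53×21.4 + 15.9×2.53×34.3 + 13.8×2.53×1.17 = 1582.5
Σ ṁᵢCp,ᵢ = 2.99×2.53 + 15.9×2.53 + 13.8×2.53 = 82.706
T_out = 1582.5 / 82.706 = 19.134 °C

T_out = 19.1 °C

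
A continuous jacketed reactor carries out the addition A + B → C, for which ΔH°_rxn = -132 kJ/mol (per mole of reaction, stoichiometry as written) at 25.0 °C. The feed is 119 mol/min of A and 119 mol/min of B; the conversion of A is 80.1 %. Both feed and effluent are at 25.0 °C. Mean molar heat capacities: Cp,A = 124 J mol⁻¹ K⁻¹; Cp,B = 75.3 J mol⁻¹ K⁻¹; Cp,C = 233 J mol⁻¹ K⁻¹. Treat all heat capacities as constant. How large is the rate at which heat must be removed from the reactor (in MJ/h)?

Q_out = 755 MJ/h

Extent of reaction ξ = 0.801 × 119 = 95.319 mol/min
Reaction term: ξ·ΔH°_rxn = 95.319 × -132 = -12582 kJ/min
Q = ΔH = -12582 kJ/min = -209.7 kW
Heat removed = 754.93 MJ/h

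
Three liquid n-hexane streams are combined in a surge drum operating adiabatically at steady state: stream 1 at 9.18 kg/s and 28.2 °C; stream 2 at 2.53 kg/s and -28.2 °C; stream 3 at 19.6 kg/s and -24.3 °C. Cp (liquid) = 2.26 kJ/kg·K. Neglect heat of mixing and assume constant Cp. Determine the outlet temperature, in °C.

Adiabatic, steady state ⇒ Σ ṁᵢCp,ᵢ(T_out − Tᵢ) = 0
Σ ṁᵢCp,ᵢTᵢ = 9.18×2.26×28.2 + 2.53×2.26×-28.2 + 19.6×2.26×-24.3 = -652.58
Σ ṁᵢCp,ᵢ = 9.18×2.26 + 2.53×2.26 + 19.6×2.26 = 70.761
T_out = -652.58 / 70.761 = -9.2223 °C

T_out = -9.22 °C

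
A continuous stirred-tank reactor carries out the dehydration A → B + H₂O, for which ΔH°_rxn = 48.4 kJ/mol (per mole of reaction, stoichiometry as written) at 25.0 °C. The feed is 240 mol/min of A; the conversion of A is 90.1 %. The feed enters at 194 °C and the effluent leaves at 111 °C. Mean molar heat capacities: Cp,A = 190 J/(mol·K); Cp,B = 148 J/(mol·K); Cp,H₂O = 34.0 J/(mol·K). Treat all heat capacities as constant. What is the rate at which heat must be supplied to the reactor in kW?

Q_in = 109 kW

Extent of reaction ξ = 0.901 × 240 = 216.24 mol/min
Reaction term: ξ·ΔH°_rxn = 216.24 × 48.4 = 10466 kJ/min
Sensible, feed 194→25 °C: -7706.4 kJ/min
Outlet flows (mol/min): A 23.76, B 216.24, H₂O 216.24
Sensible, products 25→111 °C: 3772.8 kJ/min
Q = ΔH = 6532.4 kJ/min = 108.87 kW
Heat supplied = 108.87 kW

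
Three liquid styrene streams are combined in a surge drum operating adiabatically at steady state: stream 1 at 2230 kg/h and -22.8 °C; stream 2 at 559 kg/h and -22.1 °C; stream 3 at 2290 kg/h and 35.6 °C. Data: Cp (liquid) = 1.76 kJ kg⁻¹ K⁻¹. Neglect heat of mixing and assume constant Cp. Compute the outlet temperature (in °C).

No heat crosses the boundary, so H_out = H_in.
Σ ṁᵢCp,ᵢTᵢ = 2230×1.76×-22.8 + 559×1.76×-22.1 + 2290×1.76×35.6 = 32254
Σ ṁᵢCp,ᵢ = 2230×1.76 + 559×1.76 + 2290×1.76 = 8939
T_out = 32254 / 8939 = 3.6082 °C

T_out = 3.61 °C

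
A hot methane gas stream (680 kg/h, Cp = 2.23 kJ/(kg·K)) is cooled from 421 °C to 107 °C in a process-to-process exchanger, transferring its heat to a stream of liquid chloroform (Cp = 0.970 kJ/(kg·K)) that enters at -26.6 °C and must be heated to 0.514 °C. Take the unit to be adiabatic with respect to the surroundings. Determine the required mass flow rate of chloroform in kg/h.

Heat released by hot stream: Q = 680 × 2.23 × (421 − 107) = 476150 kJ/h
Energy balance on cold side (adiabatic exchanger): Q = ṁ_c·Cp_c·(T_c,out − T_c,in)
ṁ_c = 476150 / [0.970 × (0.514 − -26.6)] = 18104 kg/h

ṁ_c = 18100 kg/h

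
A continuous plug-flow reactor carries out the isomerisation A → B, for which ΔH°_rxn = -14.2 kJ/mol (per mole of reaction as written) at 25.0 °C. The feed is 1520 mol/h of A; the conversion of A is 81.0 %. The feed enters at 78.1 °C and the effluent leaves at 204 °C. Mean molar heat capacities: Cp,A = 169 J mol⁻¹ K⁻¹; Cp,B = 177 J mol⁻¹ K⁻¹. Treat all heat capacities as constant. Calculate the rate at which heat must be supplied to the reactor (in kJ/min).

Extent of reaction ξ = 0.810 × 1520 = 1231.2 mol/h
Reaction term: ξ·ΔH°_rxn = 1231.2 × -14.2 = -17483 kJ/h
Sensible, feed 78.1→25 °C: -13640 kJ/h
Outlet flows (mol/h): A 288.8, B 1231.2
Sensible, products 25→204 °C: 47745 kJ/h
Q = ΔH = 16621 kJ/h = 4.617 kW
Heat supplied = 277.02 kJ/min

Q_in = 277 kJ/min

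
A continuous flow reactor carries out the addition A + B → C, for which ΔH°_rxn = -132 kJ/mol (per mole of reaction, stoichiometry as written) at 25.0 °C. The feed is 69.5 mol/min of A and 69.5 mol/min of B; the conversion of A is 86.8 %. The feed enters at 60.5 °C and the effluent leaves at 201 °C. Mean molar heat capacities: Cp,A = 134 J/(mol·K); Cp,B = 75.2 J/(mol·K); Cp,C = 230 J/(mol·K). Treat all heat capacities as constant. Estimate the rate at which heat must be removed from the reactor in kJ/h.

Extent of reaction ξ = 0.868 × 69.5 = 60.326 mol/min
Reaction term: ξ·ΔH°_rxn = 60.326 × -132 = -7963 kJ/min
Sensible, feed 60.5→25 °C: -516.15 kJ/min
Outlet flows (mol/min): A 9.174, B 9.174, C 60.326
Sensible, products 25→201 °C: 2779.8 kJ/min
Q = ΔH = -5699.4 kJ/min = -94.99 kW
Heat removed = 341960 kJ/h

Q_out = 342000 kJ/h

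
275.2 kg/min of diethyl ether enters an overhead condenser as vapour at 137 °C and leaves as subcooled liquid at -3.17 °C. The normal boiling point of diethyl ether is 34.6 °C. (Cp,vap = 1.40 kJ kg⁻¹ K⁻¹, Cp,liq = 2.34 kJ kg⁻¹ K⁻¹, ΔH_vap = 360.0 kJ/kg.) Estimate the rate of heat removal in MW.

Q_c = 2.71 MW

vapour 137→34.6 °C: -143.36 kJ/kg
condensation at 34.6 °C: -360 kJ/kg
liquid 34.6→-3.17 °C: -88.382 kJ/kg
Δh = -143.36 + -360 + -88.382 = -591.74 kJ/kg
Q = ṁ·Δh = 275.2 kg/min × -591.74 kJ/kg = -162850 kJ/min
|Q| = 2714.1 kW = 2.7141 MW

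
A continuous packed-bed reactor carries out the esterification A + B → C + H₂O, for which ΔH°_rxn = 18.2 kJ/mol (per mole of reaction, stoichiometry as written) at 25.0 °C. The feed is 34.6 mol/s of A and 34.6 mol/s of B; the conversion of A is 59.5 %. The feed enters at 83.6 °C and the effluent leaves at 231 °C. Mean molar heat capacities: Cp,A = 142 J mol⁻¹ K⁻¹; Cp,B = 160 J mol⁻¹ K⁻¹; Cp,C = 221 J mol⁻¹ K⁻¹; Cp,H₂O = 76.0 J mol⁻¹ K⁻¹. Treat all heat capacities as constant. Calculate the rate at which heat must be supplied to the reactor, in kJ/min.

Extent of reaction ξ = 0.595 × 34.6 = 20.587 mol/s
Reaction term: ξ·ΔH°_rxn = 20.587 × 18.2 = 374.68 kJ/s
Sensible, feed 83.6→25 °C: -612.32 kJ/s
Outlet flows (mol/s): A 14.013, B 14.013, C 20.587, H₂O 20.587
Sensible, products 25→231 °C: 2131.3 kJ/s
Q = ΔH = 1893.7 kJ/s = 1893.7 kW
Heat supplied = 113620 kJ/min

Q_in = 114000 kJ/min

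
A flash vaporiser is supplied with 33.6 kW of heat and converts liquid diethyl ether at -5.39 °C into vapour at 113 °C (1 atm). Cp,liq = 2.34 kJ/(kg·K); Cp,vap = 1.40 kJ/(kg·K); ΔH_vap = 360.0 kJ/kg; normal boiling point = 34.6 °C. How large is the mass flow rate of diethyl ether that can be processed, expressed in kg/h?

Δh = 2.34×(34.6−-5.39) + 360.0 + 1.40×(113−34.6) = 563.34 kJ/kg
Q = 33.6 kW = 33.6 kJ/s = 120960 kJ/h
ṁ = Q/Δh = 120960 / 563.34 = 214.72 kg/h

ṁ = 215 kg/h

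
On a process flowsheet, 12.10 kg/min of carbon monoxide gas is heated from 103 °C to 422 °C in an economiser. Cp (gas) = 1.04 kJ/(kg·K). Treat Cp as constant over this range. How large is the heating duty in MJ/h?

Q = 241 MJ/h

Q = ṁ·Cp·ΔT = 12.10 × 1.04 × (422 − 103) = 4014.3 kJ/min
Converting: 4014.3 / 60 s = 66.905 kW
Heating duty = 240.86 MJ/h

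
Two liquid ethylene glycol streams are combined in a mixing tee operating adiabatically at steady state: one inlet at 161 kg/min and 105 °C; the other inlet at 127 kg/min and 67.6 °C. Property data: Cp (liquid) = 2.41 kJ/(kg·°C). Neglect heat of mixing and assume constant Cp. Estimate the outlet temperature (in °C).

T_out = 88.5 °C

No heat crosses the boundary, so H_out = H_in.
Σ ṁᵢCp,ᵢTᵢ = 161×2.41×105 + 127×2.41×67.6 = 61431
Σ ṁᵢCp,ᵢ = 161×2.41 + 127×2.41 = 694.08
T_out = 61431 / 694.08 = 88.508 °C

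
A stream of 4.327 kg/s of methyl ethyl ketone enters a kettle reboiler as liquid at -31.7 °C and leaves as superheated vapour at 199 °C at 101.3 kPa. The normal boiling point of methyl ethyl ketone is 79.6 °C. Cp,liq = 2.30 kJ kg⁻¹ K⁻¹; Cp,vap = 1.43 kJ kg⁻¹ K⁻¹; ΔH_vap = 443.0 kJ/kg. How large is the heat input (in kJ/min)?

Q = 226000 kJ/min

liquid -31.7→79.6 °C: 255.99 kJ/kg
vaporisation at 79.6 °C: 443 kJ/kg
vapour 79.6→199 °C: 170.74 kJ/kg
Δh = 255.99 + 443 + 170.74 = 869.73 kJ/kg
Q = ṁ·Δh = 4.327 kg/s × 869.73 kJ/kg = 3763.3 kJ/s
|Q| = 3763.3 kW = 225800 kJ/min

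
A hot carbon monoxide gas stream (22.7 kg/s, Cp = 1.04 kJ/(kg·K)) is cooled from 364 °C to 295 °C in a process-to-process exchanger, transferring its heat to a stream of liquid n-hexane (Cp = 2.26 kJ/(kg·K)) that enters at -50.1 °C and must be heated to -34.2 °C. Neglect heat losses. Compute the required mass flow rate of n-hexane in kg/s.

Heat released by hot stream: Q = 22.7 × 1.04 × (364 − 295) = 1629 kJ/s
Energy balance on cold side (adiabatic exchanger): Q = ṁ_c·Cp_c·(T_c,out − T_c,in)
ṁ_c = 1629 / [2.26 × (-34.2 − -50.1)] = 45.332 kg/s

ṁ_c = 45.3 kg/s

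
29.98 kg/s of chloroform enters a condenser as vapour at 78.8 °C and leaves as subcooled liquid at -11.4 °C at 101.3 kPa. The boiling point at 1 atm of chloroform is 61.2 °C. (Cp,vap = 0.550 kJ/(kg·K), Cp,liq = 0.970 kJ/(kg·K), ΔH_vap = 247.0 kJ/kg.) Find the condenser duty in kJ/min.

Q_c = 588000 kJ/min

vapour 78.8→61.2 °C: -9.68 kJ/kg
condensation at 61.2 °C: -247 kJ/kg
liquid 61.2→-11.4 °C: -70.422 kJ/kg
Δh = -9.68 + -247 + -70.422 = -327.1 kJ/kg
Q = ṁ·Δh = 29.98 kg/s × -327.1 kJ/kg = -9806.5 kJ/s
|Q| = 9806.5 kW = 588390 kJ/min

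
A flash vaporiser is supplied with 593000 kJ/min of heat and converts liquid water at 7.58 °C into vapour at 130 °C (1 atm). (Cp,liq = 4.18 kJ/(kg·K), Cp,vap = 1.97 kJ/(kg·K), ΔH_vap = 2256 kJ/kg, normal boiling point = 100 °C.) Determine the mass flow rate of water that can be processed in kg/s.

Δh = 4.18×(100−7.58) + 2256 + 1.97×(130−100) = 2701.4 kJ/kg
Q = 593000 kJ/min = 9883.3 kJ/s = 9883.3 kJ/s
ṁ = Q/Δh = 9883.3 / 2701.4 = 3.6586 kg/s

ṁ = 3.66 kg/s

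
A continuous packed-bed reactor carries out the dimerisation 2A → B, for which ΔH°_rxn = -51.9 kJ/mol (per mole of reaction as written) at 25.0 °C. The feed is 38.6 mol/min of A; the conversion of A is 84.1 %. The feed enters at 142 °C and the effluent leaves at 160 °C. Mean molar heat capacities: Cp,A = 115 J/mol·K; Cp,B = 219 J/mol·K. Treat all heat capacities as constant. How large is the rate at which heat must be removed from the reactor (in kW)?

Extent of reaction ξ = 0.841 × 38.6 / 2 = 16.231 mol/min
Reaction term: ξ·ΔH°_rxn = 16.231 × -51.9 = -842.4 kJ/min
Sensible, feed 142→25 °C: -519.36 kJ/min
Outlet flows (mol/min): A 6.1374, B 16.231
Sensible, products 25→160 °C: 575.16 kJ/min
Q = ΔH = -786.61 kJ/min = -13.11 kW
Heat removed = 13.11 kW

Q_out = 13.1 kW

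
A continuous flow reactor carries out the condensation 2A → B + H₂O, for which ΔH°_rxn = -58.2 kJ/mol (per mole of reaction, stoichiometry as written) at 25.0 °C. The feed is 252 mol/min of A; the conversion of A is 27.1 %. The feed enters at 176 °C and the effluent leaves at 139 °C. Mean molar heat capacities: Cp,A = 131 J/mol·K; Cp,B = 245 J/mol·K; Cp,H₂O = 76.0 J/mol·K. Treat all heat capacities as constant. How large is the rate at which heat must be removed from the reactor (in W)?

Q_out = 49700 W

Extent of reaction ξ = 0.271 × 252 / 2 = 34.146 mol/min
Reaction term: ξ·ΔH°_rxn = 34.146 × -58.2 = -1987.3 kJ/min
Sensible, feed 176→25 °C: -4984.8 kJ/min
Outlet flows (mol/min): A 183.71, B 34.146, H₂O 34.146
Sensible, products 25→139 °C: 3993 kJ/min
Q = ΔH = -2979.1 kJ/min = -49.651 kW
Heat removed = 49651 W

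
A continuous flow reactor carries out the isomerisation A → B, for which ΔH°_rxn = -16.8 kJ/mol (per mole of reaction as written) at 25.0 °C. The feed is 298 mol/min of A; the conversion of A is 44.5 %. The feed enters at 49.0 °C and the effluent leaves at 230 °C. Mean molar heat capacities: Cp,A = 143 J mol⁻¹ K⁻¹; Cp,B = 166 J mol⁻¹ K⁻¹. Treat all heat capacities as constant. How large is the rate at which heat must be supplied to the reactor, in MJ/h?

Q_in = 367 MJ/h

Extent of reaction ξ = 0.445 × 298 = 132.61 mol/min
Reaction term: ξ·ΔH°_rxn = 132.61 × -16.8 = -2227.8 kJ/min
Sensible, feed 49.0→25 °C: -1022.7 kJ/min
Outlet flows (mol/min): A 165.39, B 132.61
Sensible, products 25→230 °C: 9361.1 kJ/min
Q = ΔH = 6110.5 kJ/min = 101.84 kW
Heat supplied = 366.63 MJ/h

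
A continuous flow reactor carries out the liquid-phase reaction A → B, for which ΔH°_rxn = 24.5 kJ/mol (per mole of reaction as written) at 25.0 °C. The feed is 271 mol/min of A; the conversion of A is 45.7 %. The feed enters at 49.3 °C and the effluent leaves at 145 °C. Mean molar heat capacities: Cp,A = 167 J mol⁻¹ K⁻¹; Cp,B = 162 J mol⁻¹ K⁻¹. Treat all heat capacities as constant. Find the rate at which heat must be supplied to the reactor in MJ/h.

Extent of reaction ξ = 0.457 × 271 = 123.85 mol/min
Reaction term: ξ·ΔH°_rxn = 123.85 × 24.5 = 3034.3 kJ/min
Sensible, feed 49.3→25 °C: -1099.7 kJ/min
Outlet flows (mol/min): A 147.15, B 123.85
Sensible, products 25→145 °C: 5356.5 kJ/min
Q = ΔH = 7291 kJ/min = 121.52 kW
Heat supplied = 437.46 MJ/h

Q_in = 437 MJ/h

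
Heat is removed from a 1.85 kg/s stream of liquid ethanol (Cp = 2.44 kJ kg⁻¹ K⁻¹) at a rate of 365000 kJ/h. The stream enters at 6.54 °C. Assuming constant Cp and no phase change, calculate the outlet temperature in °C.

Q = 365000 kJ/h = 101.39 kJ/s
ΔT = Q/(ṁ·Cp) = 101.39/(1.85×2.44) = 22.461 K
T_out = 6.54 − 22.461 = -15.921 °C

T_out = -15.9 °C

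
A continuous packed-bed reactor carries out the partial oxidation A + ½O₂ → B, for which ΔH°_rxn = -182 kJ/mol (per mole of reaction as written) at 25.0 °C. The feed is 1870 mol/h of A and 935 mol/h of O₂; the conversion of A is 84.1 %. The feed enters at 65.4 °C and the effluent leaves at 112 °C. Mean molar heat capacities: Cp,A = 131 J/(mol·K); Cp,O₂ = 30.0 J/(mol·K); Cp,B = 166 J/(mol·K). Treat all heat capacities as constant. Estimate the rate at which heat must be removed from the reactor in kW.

Q_out = 75.2 kW

Extent of reaction ξ = 0.841 × 1870 = 1572.7 mol/h
Reaction term: ξ·ΔH°_rxn = 1572.7 × -182 = -286230 kJ/h
Sensible, feed 65.4→25 °C: -11030 kJ/h
Outlet flows (mol/h): A 297.33, O₂ 148.67, B 1572.7
Sensible, products 25→112 °C: 26489 kJ/h
Q = ΔH = -270770 kJ/h = -75.213 kW
Heat removed = 75.213 kW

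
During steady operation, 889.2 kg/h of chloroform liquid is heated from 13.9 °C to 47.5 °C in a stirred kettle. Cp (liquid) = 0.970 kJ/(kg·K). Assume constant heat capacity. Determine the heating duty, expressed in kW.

Q = 8.05 kW

Q = ṁ·Cp·ΔT = 889.2 × 0.970 × (47.5 − 13.9) = 28981 kJ/h
Converting: 28981 / 3600 s = 8.0502 kW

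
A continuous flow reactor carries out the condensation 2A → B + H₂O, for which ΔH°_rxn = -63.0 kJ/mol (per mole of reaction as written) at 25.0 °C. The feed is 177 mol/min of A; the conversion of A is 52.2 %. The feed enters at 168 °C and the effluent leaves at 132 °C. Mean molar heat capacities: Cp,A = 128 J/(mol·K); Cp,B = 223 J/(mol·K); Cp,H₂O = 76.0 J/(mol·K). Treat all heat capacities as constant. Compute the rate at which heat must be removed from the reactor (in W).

Q_out = 58600 W

Extent of reaction ξ = 0.522 × 177 / 2 = 46.197 mol/min
Reaction term: ξ·ΔH°_rxn = 46.197 × -63.0 = -2910.4 kJ/min
Sensible, feed 168→25 °C: -3239.8 kJ/min
Outlet flows (mol/min): A 84.606, B 46.197, H₂O 46.197
Sensible, products 25→132 °C: 2636.7 kJ/min
Q = ΔH = -3513.5 kJ/min = -58.558 kW
Heat removed = 58558 W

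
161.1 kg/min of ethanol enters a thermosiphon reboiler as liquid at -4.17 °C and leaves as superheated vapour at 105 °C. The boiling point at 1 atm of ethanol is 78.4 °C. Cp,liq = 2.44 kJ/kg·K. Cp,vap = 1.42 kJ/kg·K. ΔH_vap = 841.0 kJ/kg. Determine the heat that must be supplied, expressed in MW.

liquid -4.17→78.4 °C: 201.47 kJ/kg
vaporisation at 78.4 °C: 841 kJ/kg
vapour 78.4→105 °C: 37.772 kJ/kg
Δh = 201.47 + 841 + 37.772 = 1080.2 kJ/kg
Q = ṁ·Δh = 161.1 kg/min × 1080.2 kJ/kg = 174030 kJ/min
|Q| = 2900.5 kW = 2.9005 MW

Q = 2.90 MW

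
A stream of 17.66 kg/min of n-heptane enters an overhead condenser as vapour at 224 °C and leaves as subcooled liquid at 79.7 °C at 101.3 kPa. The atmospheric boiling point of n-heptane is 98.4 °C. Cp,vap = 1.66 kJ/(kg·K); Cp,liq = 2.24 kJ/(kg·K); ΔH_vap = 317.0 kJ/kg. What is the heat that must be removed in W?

vapour 224→98.4 °C: -208.5 kJ/kg
condensation at 98.4 °C: -317 kJ/kg
liquid 98.4→79.7 °C: -41.888 kJ/kg
Δh = -208.5 + -317 + -41.888 = -567.38 kJ/kg
Q = ṁ·Δh = 17.66 kg/min × -567.38 kJ/kg = -10020 kJ/min
|Q| = 167 kW = 167000 W

Q_c = 167000 W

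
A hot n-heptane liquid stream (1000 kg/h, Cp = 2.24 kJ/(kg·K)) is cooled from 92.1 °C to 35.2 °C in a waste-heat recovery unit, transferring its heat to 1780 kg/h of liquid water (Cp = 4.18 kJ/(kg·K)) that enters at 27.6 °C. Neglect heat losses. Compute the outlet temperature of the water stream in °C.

T_c,out = 44.7 °C

Heat released by hot stream: Q = 1000 × 2.24 × (92.1 − 35.2) = 127460 kJ/h
Energy balance on cold side (adiabatic exchanger): Q = ṁ_c·Cp_c·(T_c,out − T_c,in)
T_c,out = 27.6 + 127460/(1780 × 4.18) = 44.73 °C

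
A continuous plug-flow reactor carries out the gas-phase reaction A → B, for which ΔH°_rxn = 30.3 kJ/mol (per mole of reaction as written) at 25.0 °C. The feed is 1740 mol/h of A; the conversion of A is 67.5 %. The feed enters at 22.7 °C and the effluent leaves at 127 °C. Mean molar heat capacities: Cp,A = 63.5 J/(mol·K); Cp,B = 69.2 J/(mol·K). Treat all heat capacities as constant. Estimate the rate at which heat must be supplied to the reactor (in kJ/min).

Q_in = 797 kJ/min

Extent of reaction ξ = 0.675 × 1740 = 1174.5 mol/h
Reaction term: ξ·ΔH°_rxn = 1174.5 × 30.3 = 35587 kJ/h
Sensible, feed 22.7→25 °C: 254.13 kJ/h
Outlet flows (mol/h): A 565.5, B 1174.5
Sensible, products 25→127 °C: 11953 kJ/h
Q = ΔH = 47794 kJ/h = 13.276 kW
Heat supplied = 796.57 kJ/min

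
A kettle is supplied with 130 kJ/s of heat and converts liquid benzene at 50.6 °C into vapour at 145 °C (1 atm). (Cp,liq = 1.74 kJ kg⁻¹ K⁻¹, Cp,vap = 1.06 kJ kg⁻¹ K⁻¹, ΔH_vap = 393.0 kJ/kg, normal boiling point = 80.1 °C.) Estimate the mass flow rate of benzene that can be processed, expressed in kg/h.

Δh = 1.74×(80.1−50.6) + 393.0 + 1.06×(145−80.1) = 513.12 kJ/kg
Q = 130 kJ/s = 130 kJ/s = 468000 kJ/h
ṁ = Q/Δh = 468000 / 513.12 = 912.06 kg/h

ṁ = 912 kg/h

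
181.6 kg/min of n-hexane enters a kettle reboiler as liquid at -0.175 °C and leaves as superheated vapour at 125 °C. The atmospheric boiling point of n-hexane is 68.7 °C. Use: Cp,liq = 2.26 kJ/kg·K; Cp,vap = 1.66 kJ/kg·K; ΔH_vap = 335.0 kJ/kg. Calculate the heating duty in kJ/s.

liquid -0.175→68.7 °C: 155.66 kJ/kg
vaporisation at 68.7 °C: 335 kJ/kg
vapour 68.7→125 °C: 93.458 kJ/kg
Δh = 155.66 + 335 + 93.458 = 584.12 kJ/kg
Q = ṁ·Δh = 181.6 kg/min × 584.12 kJ/kg = 106080 kJ/min
|Q| = 1767.9 kW

Q = 1770 kJ/s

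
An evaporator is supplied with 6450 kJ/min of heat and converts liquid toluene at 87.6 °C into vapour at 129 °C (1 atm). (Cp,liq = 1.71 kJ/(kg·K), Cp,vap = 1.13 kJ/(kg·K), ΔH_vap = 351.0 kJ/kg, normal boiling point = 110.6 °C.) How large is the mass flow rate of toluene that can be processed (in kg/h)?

ṁ = 941 kg/h

Δh = 1.71×(110.6−87.6) + 351.0 + 1.13×(129−110.6) = 411.12 kJ/kg
Q = 6450 kJ/min = 107.5 kJ/s = 387000 kJ/h
ṁ = Q/Δh = 387000 / 411.12 = 941.33 kg/h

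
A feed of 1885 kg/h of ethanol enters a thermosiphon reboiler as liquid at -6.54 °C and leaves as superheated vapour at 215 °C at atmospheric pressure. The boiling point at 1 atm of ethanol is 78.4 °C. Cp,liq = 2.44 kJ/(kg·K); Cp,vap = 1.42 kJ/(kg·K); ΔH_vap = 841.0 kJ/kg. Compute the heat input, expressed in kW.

liquid -6.54→78.4 °C: 207.25 kJ/kg
vaporisation at 78.4 °C: 841 kJ/kg
vapour 78.4→215 °C: 193.97 kJ/kg
Δh = 207.25 + 841 + 193.97 = 1242.2 kJ/kg
Q = ṁ·Δh = 1885 kg/h × 1242.2 kJ/kg = 2.3416e+06 kJ/h
|Q| = 650.44 kW

Q = 650 kW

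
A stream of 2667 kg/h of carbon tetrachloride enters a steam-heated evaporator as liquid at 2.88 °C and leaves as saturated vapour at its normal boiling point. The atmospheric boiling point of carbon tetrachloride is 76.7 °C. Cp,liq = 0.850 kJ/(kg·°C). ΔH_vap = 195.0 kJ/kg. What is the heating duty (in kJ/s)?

Q = 191 kJ/s

liquid 2.88→76.7 °C: 62.747 kJ/kg
vaporisation at 76.7 °C: 195 kJ/kg
Δh = 62.747 + 195 = 257.75 kJ/kg
Q = ṁ·Δh = 2667 kg/h × 257.75 kJ/kg = 687410 kJ/h
|Q| = 190.95 kW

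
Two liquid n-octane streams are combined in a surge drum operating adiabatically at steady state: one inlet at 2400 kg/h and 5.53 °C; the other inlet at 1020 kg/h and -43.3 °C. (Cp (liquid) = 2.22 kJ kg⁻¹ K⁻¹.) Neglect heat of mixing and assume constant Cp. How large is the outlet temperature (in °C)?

No heat crosses the boundary, so H_out = H_in.
Σ ṁᵢCp,ᵢTᵢ = 2400×2.22×5.53 + 1020×2.22×-43.3 = -68585
Σ ṁᵢCp,ᵢ = 2400×2.22 + 1020×2.22 = 7592.4
T_out = -68585 / 7592.4 = -9.0333 °C

T_out = -9.03 °C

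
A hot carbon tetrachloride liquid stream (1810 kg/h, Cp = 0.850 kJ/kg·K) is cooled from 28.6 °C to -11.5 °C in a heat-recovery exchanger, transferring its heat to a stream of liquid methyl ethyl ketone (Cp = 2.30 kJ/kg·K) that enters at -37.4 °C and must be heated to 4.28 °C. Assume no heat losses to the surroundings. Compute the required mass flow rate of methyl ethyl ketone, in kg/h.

Heat released by hot stream: Q = 1810 × 0.850 × (28.6 − -11.5) = 61694 kJ/h
Energy balance on cold side (adiabatic exchanger): Q = ṁ_c·Cp_c·(T_c,out − T_c,in)
ṁ_c = 61694 / [2.30 × (4.28 − -37.4)] = 643.56 kg/h

ṁ_c = 644 kg/h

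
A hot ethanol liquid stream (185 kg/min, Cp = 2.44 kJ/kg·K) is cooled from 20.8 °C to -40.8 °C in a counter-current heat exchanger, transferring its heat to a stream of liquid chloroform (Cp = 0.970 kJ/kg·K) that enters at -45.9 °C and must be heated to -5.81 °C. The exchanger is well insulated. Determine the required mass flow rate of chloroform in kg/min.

ṁ_c = 715 kg/min

Heat released by hot stream: Q = 185 × 2.44 × (20.8 − -40.8) = 27806 kJ/min
Energy balance on cold side (adiabatic exchanger): Q = ṁ_c·Cp_c·(T_c,out − T_c,in)
ṁ_c = 27806 / [0.970 × (-5.81 − -45.9)] = 715.05 kg/min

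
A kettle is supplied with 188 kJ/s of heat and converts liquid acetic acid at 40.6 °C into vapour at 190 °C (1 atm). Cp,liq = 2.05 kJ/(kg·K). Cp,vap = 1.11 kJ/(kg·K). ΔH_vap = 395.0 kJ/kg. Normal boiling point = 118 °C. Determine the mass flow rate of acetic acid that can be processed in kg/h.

Δh = 2.05×(118−40.6) + 395.0 + 1.11×(190−118) = 633.59 kJ/kg
Q = 188 kJ/s = 188 kJ/s = 676800 kJ/h
ṁ = Q/Δh = 676800 / 633.59 = 1068.2 kg/h

ṁ = 1070 kg/h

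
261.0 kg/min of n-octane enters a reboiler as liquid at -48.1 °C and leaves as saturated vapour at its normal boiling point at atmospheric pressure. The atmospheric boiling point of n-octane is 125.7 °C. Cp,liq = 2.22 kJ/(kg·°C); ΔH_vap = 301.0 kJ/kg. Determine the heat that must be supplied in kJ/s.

liquid -48.1→125.7 °C: 385.84 kJ/kg
vaporisation at 125.7 °C: 301 kJ/kg
Δh = 385.84 + 301 = 686.84 kJ/kg
Q = ṁ·Δh = 261.0 kg/min × 686.84 kJ/kg = 179260 kJ/min
|Q| = 2987.7 kW

Q = 2990 kJ/s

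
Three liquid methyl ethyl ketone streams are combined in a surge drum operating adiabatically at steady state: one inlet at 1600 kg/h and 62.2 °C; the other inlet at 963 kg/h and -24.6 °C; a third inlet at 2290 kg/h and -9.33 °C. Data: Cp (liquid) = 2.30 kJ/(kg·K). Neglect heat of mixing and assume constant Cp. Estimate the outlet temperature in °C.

Adiabatic, steady state ⇒ Σ ṁᵢCp,ᵢ(T_out − Tᵢ) = 0
Σ ṁᵢCp,ᵢTᵢ = 1600×2.30×62.2 + 963×2.30×-24.6 + 2290×2.30×-9.33 = 125270
Σ ṁᵢCp,ᵢ = 1600×2.30 + 963×2.30 + 2290×2.30 = 11162
T_out = 125270 / 11162 = 11.223 °C

T_out = 11.2 °C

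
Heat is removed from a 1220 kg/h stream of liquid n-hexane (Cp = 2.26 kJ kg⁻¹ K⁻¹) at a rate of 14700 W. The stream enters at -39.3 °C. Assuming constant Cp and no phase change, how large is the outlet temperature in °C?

Q = 14700 W = 52920 kJ/h
ΔT = Q/(ṁ·Cp) = 52920/(1220×2.26) = 19.193 K
T_out = -39.3 − 19.193 = -58.493 °C

T_out = -58.5 °C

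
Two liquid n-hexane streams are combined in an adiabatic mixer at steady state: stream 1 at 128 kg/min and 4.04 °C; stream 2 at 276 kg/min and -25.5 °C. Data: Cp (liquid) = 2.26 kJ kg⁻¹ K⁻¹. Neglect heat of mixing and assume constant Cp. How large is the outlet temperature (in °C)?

Energy balance with Q = 0: Σ ṁᵢCp,ᵢ(T_out − Tᵢ) = 0
T_out = Σ ṁᵢCp,ᵢTᵢ / Σ ṁᵢCp,ᵢ
      = -14737 / 913.04 = -16.141 °C

T_out = -16.1 °C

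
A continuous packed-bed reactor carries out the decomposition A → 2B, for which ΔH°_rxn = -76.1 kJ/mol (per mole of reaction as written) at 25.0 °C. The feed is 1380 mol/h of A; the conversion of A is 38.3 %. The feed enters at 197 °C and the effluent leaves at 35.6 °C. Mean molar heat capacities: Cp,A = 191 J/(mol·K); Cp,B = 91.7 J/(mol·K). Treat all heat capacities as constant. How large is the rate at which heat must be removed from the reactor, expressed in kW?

Q_out = 23.0 kW

Extent of reaction ξ = 0.383 × 1380 = 528.54 mol/h
Reaction term: ξ·ΔH°_rxn = 528.54 × -76.1 = -40222 kJ/h
Sensible, feed 197→25 °C: -45336 kJ/h
Outlet flows (mol/h): A 851.46, B 1057.1
Sensible, products 25→35.6 °C: 2751.4 kJ/h
Q = ΔH = -82806 kJ/h = -23.002 kW
Heat removed = 23.002 kW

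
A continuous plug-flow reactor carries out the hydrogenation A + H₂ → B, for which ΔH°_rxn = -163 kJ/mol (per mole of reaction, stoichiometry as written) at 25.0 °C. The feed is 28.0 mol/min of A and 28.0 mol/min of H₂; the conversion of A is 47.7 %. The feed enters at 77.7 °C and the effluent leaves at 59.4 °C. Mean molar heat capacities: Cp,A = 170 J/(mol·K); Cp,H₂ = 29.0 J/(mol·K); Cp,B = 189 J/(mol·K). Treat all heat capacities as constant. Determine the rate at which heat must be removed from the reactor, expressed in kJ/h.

Q_out = 137000 kJ/h

Extent of reaction ξ = 0.477 × 28.0 = 13.356 mol/min
Reaction term: ξ·ΔH°_rxn = 13.356 × -163 = -2177 kJ/min
Sensible, feed 77.7→25 °C: -293.64 kJ/min
Outlet flows (mol/min): A 14.644, H₂ 14.644, B 13.356
Sensible, products 25→59.4 °C: 187.08 kJ/min
Q = ΔH = -2283.6 kJ/min = -38.06 kW
Heat removed = 137020 kJ/h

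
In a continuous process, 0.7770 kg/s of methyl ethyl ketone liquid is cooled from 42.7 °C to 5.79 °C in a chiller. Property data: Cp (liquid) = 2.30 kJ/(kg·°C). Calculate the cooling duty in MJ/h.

Q_c = 237 MJ/h

Q = ṁ·Cp·ΔT = 0.7770 × 2.30 × (5.79 − 42.7) = -65.962 kJ/s
Cooling duty = 237.46 MJ/h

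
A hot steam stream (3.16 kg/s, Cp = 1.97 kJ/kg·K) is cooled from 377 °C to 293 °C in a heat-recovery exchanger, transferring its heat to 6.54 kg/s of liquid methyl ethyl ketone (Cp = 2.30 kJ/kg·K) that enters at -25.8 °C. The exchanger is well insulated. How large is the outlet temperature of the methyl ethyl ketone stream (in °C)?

Heat released by hot stream: Q = 3.16 × 1.97 × (377 − 293) = 522.92 kJ/s
Energy balance on cold side (adiabatic exchanger): Q = ṁ_c·Cp_c·(T_c,out − T_c,in)
T_c,out = -25.8 + 522.92/(6.54 × 2.30) = 8.9638 °C

T_c,out = 8.96 °C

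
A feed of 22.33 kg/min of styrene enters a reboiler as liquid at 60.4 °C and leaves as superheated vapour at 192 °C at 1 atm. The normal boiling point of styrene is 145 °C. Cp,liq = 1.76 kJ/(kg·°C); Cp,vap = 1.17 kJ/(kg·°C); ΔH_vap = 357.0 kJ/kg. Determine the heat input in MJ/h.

Q = 751 MJ/h

liquid 60.4→145 °C: 148.9 kJ/kg
vaporisation at 145 °C: 357 kJ/kg
vapour 145→192 °C: 54.99 kJ/kg
Δh = 148.9 + 357 + 54.99 = 560.89 kJ/kg
Q = ṁ·Δh = 22.33 kg/min × 560.89 kJ/kg = 12525 kJ/min
|Q| = 208.74 kW = 751.48 MJ/h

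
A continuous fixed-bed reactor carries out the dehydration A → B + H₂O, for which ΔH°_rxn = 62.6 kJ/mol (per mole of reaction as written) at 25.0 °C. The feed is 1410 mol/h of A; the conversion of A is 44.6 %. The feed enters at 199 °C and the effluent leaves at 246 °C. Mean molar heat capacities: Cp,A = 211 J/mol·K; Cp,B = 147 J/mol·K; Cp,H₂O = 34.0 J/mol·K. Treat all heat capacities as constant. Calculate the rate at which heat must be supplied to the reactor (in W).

Q_in = 13700 W

Extent of reaction ξ = 0.446 × 1410 = 628.86 mol/h
Reaction term: ξ·ΔH°_rxn = 628.86 × 62.6 = 39367 kJ/h
Sensible, feed 199→25 °C: -51767 kJ/h
Outlet flows (mol/h): A 781.14, B 628.86, H₂O 628.86
Sensible, products 25→246 °C: 61580 kJ/h
Q = ΔH = 49180 kJ/h = 13.661 kW
Heat supplied = 13661 W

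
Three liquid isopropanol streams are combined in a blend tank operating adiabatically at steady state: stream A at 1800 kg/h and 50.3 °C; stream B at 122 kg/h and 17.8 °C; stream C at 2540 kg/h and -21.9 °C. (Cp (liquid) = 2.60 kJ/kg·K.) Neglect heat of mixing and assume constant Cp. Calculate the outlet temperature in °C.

Energy balance with Q = 0: Σ ṁᵢCp,ᵢ(T_out − Tᵢ) = 0
Σ ṁᵢCp,ᵢTᵢ = 1800×2.60×50.3 + 122×2.60×17.8 + 2540×2.60×-21.9 = 96423
Σ ṁᵢCp,ᵢ = 1800×2.60 + 122×2.60 + 2540×2.60 = 11601
T_out = 96423 / 11601 = 8.3114 °C

T_out = 8.31 °C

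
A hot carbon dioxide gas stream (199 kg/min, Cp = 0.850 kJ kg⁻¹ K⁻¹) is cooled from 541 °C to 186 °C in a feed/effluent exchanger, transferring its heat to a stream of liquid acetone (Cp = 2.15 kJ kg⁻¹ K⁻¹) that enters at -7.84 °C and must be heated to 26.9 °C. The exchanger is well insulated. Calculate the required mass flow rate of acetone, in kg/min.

Heat released by hot stream: Q = 199 × 0.850 × (541 − 186) = 60048 kJ/min
Energy balance on cold side (adiabatic exchanger): Q = ṁ_c·Cp_c·(T_c,out − T_c,in)
ṁ_c = 60048 / [2.15 × (26.9 − -7.84)] = 803.96 kg/min

ṁ_c = 804 kg/min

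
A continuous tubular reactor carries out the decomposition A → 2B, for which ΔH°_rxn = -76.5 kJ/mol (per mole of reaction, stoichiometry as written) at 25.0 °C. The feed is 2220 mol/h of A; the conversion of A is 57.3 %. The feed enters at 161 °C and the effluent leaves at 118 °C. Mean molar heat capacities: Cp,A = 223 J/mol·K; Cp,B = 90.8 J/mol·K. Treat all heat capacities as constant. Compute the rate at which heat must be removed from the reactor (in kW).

Q_out = 34.3 kW

Extent of reaction ξ = 0.573 × 2220 = 1272.1 mol/h
Reaction term: ξ·ΔH°_rxn = 1272.1 × -76.5 = -97313 kJ/h
Sensible, feed 161→25 °C: -67328 kJ/h
Outlet flows (mol/h): A 947.94, B 2544.1
Sensible, products 25→118 °C: 41143 kJ/h
Q = ΔH = -123500 kJ/h = -34.305 kW
Heat removed = 34.305 kW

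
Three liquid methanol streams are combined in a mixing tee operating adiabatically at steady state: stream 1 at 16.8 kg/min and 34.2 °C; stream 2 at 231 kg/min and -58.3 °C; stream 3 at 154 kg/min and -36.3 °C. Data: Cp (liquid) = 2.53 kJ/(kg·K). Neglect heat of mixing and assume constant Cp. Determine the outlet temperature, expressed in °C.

T_out = -46.0 °C

Adiabatic, steady state ⇒ Σ ṁᵢCp,ᵢ(T_out − Tᵢ) = 0
Σ ṁᵢCp,ᵢTᵢ = 16.8×2.53×34.2 + 231×2.53×-58.3 + 154×2.53×-36.3 = -46762
Σ ṁᵢCp,ᵢ = 16.8×2.53 + 231×2.53 + 154×2.53 = 1016.6
T_out = -46762 / 1016.6 = -46 °C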